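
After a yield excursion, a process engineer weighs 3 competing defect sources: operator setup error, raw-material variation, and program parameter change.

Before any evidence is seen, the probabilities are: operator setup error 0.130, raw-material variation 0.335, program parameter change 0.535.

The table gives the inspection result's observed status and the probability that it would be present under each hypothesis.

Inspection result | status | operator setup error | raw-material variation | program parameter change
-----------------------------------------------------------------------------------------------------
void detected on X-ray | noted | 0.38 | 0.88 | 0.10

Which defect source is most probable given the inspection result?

For each hypothesis, the unnormalized posterior weight is prior × likelihood:
  operator setup error: 0.130 × 0.38 = 0.0494
  raw-material variation: 0.335 × 0.88 = 0.2948
  program parameter change: 0.535 × 0.10 = 0.0535
Normalizing constant Z = 0.0494 + 0.2948 + 0.0535 = 0.3977.
P(operator setup error | evidence) ≈ 0.0494 / 0.3977 ≈ 0.124
P(raw-material variation | evidence) ≈ 0.2948 / 0.3977 ≈ 0.741
P(program parameter change | evidence) ≈ 0.0535 / 0.3977 ≈ 0.135
The largest is 0.741, so raw-material variation is most probable.

raw-material variation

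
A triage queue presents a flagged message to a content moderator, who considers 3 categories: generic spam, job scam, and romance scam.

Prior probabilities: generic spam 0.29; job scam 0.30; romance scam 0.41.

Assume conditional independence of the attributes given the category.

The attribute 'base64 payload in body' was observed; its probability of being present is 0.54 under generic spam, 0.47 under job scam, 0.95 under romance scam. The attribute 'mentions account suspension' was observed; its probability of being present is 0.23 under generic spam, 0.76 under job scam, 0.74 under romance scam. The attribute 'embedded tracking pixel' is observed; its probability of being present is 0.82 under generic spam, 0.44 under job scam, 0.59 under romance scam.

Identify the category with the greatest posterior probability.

Multiply each prior by the joint likelihood of the attribute pattern:
  generic spam: 0.29 × 0.54 × 0.23 × 0.82 = 0.029535
  job scam: 0.30 × 0.47 × 0.76 × 0.44 = 0.04715
  romance scam: 0.41 × 0.95 × 0.74 × 0.59 = 0.17006
Marginal likelihood of the evidence = 0.24674.
P(generic spam | evidence) ≈ 0.029535 / 0.24674 ≈ 0.120
P(job scam | evidence) ≈ 0.04715 / 0.24674 ≈ 0.191
P(romance scam | evidence) ≈ 0.17006 / 0.24674 ≈ 0.689
The largest is 0.689, so romance scam is most probable.

romance scam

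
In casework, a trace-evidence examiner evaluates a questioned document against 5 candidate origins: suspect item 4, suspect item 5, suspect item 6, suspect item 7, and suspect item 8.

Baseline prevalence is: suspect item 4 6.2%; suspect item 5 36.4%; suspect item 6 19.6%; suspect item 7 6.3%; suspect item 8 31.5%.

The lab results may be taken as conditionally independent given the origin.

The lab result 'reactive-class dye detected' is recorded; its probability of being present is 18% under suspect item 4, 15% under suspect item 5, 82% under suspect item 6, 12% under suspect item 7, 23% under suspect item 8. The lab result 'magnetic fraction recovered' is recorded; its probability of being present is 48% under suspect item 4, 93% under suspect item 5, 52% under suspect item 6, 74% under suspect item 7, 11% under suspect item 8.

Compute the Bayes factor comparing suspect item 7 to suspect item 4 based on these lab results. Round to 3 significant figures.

Joint likelihood of the lab result pattern under each hypothesis:
  suspect item 7: 0.12 × 0.74 = 0.0888
  suspect item 4: 0.18 × 0.48 = 0.0864
Bayes factor = 0.0888 / 0.0864 ≈ 1.03

1.03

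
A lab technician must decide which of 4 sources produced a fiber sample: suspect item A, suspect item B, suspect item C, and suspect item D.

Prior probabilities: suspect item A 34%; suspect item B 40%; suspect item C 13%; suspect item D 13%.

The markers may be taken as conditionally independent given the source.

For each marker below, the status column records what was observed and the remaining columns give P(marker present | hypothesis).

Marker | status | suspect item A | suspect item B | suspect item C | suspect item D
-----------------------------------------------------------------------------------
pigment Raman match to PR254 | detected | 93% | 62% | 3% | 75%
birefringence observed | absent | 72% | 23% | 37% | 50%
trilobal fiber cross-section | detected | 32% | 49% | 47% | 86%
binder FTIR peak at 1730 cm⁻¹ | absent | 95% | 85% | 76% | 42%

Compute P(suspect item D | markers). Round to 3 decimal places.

For each hypothesis, the unnormalized posterior weight is prior × product of the marker likelihoods (using 1 − P(present | H) for each absent marker):
  suspect item A: 0.34 × 0.93 × (1 − 0.72) × 0.32 × (1 − 0.95) = 0.0014166
  suspect item B: 0.40 × 0.62 × (1 − 0.23) × 0.49 × (1 − 0.85) = 0.014036
  suspect item C: 0.13 × 0.03 × (1 − 0.37) × 0.47 × (1 − 0.76) = 0.00027715
  suspect item D: 0.13 × 0.75 × (1 − 0.50) × 0.86 × (1 − 0.42) = 0.024317
Normalizing constant Z = 0.0014166 + 0.014036 + 0.00027715 + 0.024317 = 0.040046.
P(suspect item D | evidence) = 0.024317 / 0.040046 ≈ 0.607.

0.607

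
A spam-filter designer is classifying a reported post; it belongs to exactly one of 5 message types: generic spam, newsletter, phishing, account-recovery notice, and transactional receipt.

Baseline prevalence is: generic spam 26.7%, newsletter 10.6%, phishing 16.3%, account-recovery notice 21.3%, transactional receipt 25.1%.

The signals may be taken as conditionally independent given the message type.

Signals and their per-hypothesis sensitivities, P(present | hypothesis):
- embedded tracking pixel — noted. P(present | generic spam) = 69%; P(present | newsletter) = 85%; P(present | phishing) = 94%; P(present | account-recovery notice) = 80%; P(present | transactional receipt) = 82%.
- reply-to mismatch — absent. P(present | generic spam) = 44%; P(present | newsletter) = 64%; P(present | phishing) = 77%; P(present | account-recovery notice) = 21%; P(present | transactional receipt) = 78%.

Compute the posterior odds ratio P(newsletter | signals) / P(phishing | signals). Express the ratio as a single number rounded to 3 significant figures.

Unnormalized posterior weight (prior times the signal likelihoods) for each of the two hypotheses (using 1 − P(present | H) for each absent signal):
  newsletter: 0.106 × 0.85 × (1 − 0.64) = 0.032436
  phishing: 0.163 × 0.94 × (1 − 0.77) = 0.035241
Posterior odds = 0.032436 / 0.035241 ≈ 0.920.

0.920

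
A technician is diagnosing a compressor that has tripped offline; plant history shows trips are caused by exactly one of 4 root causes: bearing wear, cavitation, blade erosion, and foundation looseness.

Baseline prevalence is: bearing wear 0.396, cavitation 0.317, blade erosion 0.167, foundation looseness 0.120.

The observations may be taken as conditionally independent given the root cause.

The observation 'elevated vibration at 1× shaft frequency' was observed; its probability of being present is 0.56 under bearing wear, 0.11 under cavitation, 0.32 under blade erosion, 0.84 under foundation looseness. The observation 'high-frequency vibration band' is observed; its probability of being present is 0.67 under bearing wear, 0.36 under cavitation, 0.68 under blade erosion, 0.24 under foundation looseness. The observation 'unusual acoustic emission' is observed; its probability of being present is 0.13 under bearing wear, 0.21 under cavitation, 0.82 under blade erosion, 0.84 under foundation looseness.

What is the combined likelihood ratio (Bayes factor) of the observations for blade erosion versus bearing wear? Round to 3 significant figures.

Joint likelihood of the evidence pattern under each hypothesis:
  blade erosion: 0.32 × 0.68 × 0.82 = 0.17843
  bearing wear: 0.56 × 0.67 × 0.13 = 0.048776
Bayes factor = 0.17843 / 0.048776 ≈ 3.66

3.66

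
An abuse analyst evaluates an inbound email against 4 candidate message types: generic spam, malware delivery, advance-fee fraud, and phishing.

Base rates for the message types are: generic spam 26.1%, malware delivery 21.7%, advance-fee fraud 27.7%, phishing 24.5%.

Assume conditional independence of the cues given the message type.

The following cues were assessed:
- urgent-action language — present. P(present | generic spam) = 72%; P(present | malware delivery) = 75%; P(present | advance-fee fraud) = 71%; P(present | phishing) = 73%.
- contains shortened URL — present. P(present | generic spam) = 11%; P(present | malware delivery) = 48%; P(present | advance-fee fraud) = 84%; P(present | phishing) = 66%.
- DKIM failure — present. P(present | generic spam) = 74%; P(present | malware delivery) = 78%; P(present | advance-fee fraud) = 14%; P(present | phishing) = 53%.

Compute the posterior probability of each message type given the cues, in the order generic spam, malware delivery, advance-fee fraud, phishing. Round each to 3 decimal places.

0.094, 0.376, 0.143, 0.386

Multiply each prior by the joint likelihood of the cue pattern:
  generic spam: 0.261 × 0.72 × 0.11 × 0.74 = 0.015297
  malware delivery: 0.217 × 0.75 × 0.48 × 0.78 = 0.060934
  advance-fee fraud: 0.277 × 0.71 × 0.84 × 0.14 = 0.023128
  phishing: 0.245 × 0.73 × 0.66 × 0.53 = 0.062562
Normalizing constant Z = 0.015297 + 0.060934 + 0.023128 + 0.062562 = 0.16192.
P(generic spam | evidence) = 0.015297 / 0.16192 ≈ 0.094
P(malware delivery | evidence) = 0.060934 / 0.16192 ≈ 0.376
P(advance-fee fraud | evidence) = 0.023128 / 0.16192 ≈ 0.143
P(phishing | evidence) = 0.062562 / 0.16192 ≈ 0.386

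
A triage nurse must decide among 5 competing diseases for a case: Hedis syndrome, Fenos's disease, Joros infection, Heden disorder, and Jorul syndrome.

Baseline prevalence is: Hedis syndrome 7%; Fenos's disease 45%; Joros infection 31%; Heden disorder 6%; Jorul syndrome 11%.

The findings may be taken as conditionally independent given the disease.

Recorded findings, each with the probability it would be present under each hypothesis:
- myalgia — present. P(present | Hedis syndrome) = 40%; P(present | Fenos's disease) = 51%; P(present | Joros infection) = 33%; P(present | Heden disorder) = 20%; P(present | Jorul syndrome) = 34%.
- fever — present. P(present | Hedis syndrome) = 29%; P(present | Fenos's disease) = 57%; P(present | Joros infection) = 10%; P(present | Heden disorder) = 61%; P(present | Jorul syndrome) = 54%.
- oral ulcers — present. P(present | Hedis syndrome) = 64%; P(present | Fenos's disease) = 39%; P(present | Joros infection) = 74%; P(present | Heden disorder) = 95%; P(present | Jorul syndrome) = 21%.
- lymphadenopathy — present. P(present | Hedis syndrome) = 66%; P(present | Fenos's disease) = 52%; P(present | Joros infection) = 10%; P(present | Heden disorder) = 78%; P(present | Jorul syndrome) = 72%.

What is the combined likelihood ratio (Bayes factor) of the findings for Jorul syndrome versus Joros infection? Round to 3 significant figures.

11.4

Take the product of per-finding likelihoods under each hypothesis, then divide.
  Jorul syndrome: 0.34 × 0.54 × 0.21 × 0.72 = 0.02776
  Joros infection: 0.33 × 0.10 × 0.74 × 0.10 = 0.002442
Bayes factor = 0.02776 / 0.002442 ≈ 11.4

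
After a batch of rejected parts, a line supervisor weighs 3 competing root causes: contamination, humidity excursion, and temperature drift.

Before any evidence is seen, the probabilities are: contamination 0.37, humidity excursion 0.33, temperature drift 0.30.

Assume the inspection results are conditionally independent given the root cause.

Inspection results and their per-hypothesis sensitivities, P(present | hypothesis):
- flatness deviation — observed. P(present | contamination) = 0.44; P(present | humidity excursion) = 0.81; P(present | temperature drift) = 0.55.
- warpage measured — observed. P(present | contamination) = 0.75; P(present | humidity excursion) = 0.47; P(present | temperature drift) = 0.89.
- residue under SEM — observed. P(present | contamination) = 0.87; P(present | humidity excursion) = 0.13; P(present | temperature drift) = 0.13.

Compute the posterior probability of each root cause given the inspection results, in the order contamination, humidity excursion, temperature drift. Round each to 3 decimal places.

0.750, 0.115, 0.135

By Bayes' rule with conditional independence, the unnormalized weight for each hypothesis is prior × ∏ likelihoods:
  contamination: 0.37 × 0.44 × 0.75 × 0.87 = 0.10623
  humidity excursion: 0.33 × 0.81 × 0.47 × 0.13 = 0.016332
  temperature drift: 0.30 × 0.55 × 0.89 × 0.13 = 0.019091
The unnormalized weights sum to 0.14165.
P(contamination | evidence) = 0.10623 / 0.14165 ≈ 0.750
P(humidity excursion | evidence) = 0.016332 / 0.14165 ≈ 0.115
P(temperature drift | evidence) = 0.019091 / 0.14165 ≈ 0.135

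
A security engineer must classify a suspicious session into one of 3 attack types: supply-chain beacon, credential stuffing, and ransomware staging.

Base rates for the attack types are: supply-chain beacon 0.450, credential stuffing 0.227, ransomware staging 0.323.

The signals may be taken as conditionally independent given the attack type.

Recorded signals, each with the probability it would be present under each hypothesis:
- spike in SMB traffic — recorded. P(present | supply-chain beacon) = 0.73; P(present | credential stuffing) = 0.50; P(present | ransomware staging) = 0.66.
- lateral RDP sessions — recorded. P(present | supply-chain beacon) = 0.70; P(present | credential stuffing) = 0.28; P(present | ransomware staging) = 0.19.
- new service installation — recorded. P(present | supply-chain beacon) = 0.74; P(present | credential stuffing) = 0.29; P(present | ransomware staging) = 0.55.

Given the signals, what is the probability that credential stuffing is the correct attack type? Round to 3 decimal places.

0.046

Multiply each prior by the joint likelihood of the signal pattern:
  supply-chain beacon: 0.450 × 0.73 × 0.70 × 0.74 = 0.17016
  credential stuffing: 0.227 × 0.50 × 0.28 × 0.29 = 0.0092162
  ransomware staging: 0.323 × 0.66 × 0.19 × 0.55 = 0.022277
Marginal likelihood of the evidence = 0.20166.
P(credential stuffing | evidence) = 0.0092162 / 0.20166 ≈ 0.046.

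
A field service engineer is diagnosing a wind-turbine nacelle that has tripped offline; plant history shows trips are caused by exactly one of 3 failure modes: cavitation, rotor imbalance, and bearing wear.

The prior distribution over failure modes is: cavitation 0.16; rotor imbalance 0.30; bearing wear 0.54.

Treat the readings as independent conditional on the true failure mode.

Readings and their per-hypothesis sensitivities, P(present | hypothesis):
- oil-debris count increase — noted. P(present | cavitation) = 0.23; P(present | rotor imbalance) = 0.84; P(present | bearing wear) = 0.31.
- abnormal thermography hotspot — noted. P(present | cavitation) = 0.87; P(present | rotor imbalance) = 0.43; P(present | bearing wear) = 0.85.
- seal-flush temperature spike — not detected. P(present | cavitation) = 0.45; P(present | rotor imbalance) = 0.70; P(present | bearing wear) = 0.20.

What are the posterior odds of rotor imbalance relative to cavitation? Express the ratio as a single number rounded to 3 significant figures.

1.85

The normalizing constant cancels in an odds ratio, so compute prior × likelihood for the two hypotheses only (using 1 − P(present | H) for each absent reading):
  rotor imbalance: 0.30 × 0.84 × 0.43 × (1 − 0.70) = 0.032508
  cavitation: 0.16 × 0.23 × 0.87 × (1 − 0.45) = 0.017609
Odds(rotor imbalance : cavitation) = 0.032508 / 0.017609 ≈ 1.85.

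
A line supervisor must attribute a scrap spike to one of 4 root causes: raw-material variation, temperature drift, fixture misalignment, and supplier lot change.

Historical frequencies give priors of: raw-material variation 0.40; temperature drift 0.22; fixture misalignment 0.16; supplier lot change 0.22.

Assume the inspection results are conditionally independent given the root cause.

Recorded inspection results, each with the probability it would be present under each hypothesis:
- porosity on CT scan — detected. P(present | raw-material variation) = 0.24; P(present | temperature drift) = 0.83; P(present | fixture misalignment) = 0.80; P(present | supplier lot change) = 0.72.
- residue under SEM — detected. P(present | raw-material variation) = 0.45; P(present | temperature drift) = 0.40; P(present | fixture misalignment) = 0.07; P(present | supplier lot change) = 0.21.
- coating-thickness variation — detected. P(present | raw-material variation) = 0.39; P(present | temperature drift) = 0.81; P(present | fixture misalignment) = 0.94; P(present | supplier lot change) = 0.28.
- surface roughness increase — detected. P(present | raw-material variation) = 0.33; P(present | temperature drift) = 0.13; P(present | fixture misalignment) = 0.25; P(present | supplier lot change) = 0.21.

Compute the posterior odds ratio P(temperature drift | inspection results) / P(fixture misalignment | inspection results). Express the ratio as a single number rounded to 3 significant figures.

3.65

The normalizing constant cancels in an odds ratio, so compute prior × likelihood for the two hypotheses only:
  temperature drift: 0.22 × 0.83 × 0.40 × 0.81 × 0.13 = 0.0076911
  fixture misalignment: 0.16 × 0.80 × 0.07 × 0.94 × 0.25 = 0.0021056
Odds(temperature drift : fixture misalignment) = 0.0076911 / 0.0021056 ≈ 3.65.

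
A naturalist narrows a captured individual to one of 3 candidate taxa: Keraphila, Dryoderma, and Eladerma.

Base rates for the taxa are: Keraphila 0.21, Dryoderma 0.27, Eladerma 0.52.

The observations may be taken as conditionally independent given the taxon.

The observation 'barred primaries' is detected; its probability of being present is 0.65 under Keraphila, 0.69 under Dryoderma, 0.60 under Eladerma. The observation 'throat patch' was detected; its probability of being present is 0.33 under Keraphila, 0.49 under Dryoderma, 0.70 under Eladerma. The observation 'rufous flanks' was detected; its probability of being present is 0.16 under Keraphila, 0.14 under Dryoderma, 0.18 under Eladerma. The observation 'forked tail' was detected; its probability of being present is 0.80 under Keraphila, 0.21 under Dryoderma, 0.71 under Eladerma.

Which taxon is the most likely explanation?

Eladerma

Multiply each prior by the joint likelihood of the evidence pattern:
  Keraphila: 0.21 × 0.65 × 0.33 × 0.16 × 0.80 = 0.0057658
  Dryoderma: 0.27 × 0.69 × 0.49 × 0.14 × 0.21 = 0.0026838
  Eladerma: 0.52 × 0.60 × 0.70 × 0.18 × 0.71 = 0.027912
The unnormalized weights sum to 0.036361.
P(Keraphila | evidence) ≈ 0.0057658 / 0.036361 ≈ 0.159
P(Dryoderma | evidence) ≈ 0.0026838 / 0.036361 ≈ 0.074
P(Eladerma | evidence) ≈ 0.027912 / 0.036361 ≈ 0.768
The largest is 0.768, so Eladerma is most probable.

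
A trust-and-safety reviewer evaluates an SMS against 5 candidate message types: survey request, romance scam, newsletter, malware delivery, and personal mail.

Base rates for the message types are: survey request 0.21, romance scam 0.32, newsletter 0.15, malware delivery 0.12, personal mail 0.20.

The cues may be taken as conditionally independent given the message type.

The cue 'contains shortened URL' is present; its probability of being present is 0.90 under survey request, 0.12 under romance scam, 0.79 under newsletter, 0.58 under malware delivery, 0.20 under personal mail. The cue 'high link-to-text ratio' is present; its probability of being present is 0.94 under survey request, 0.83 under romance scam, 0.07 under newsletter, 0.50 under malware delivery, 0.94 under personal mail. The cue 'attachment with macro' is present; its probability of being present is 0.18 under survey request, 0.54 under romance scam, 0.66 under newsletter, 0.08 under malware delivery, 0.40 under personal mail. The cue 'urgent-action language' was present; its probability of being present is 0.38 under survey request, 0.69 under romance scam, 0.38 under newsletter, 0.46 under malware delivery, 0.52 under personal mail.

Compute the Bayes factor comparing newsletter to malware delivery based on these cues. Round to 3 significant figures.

1.30

The Bayes factor is the ratio of the joint likelihoods of the cue pattern under the two hypotheses.
  newsletter: 0.79 × 0.07 × 0.66 × 0.38 = 0.013869
  malware delivery: 0.58 × 0.50 × 0.08 × 0.46 = 0.010672
Bayes factor = 0.013869 / 0.010672 ≈ 1.30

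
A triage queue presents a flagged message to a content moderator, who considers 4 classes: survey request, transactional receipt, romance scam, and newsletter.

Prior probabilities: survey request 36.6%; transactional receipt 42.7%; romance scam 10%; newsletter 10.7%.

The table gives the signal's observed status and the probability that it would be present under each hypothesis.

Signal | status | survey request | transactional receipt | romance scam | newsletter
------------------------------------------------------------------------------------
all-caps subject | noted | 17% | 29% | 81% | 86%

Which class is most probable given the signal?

transactional receipt

By Bayes' rule, the unnormalized weight for each hypothesis is prior × likelihood:
  survey request: 0.366 × 0.17 = 0.06222
  transactional receipt: 0.427 × 0.29 = 0.12383
  romance scam: 0.100 × 0.81 = 0.081
  newsletter: 0.107 × 0.86 = 0.09202
Marginal likelihood of the evidence = 0.35907.
P(survey request | evidence) ≈ 0.06222 / 0.35907 ≈ 0.173
P(transactional receipt | evidence) ≈ 0.12383 / 0.35907 ≈ 0.345
P(romance scam | evidence) ≈ 0.081 / 0.35907 ≈ 0.226
P(newsletter | evidence) ≈ 0.09202 / 0.35907 ≈ 0.256
The largest is 0.345, so transactional receipt is most probable.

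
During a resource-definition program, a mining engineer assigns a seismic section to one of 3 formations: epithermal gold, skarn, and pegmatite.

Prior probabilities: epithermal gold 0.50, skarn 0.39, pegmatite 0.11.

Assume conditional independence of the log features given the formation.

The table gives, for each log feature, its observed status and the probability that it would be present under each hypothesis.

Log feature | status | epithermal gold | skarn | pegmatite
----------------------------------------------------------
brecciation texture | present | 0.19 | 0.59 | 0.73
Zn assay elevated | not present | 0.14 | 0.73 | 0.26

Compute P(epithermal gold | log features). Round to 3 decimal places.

Multiply each prior by the joint likelihood of the log feature pattern (using 1 − P(present | H) for each absent log feature):
  epithermal gold: 0.50 × 0.19 × (1 − 0.14) = 0.0817
  skarn: 0.39 × 0.59 × (1 − 0.73) = 0.062127
  pegmatite: 0.11 × 0.73 × (1 − 0.26) = 0.059422
Marginal likelihood of the evidence = 0.20325.
P(epithermal gold | evidence) = 0.0817 / 0.20325 ≈ 0.402.

0.402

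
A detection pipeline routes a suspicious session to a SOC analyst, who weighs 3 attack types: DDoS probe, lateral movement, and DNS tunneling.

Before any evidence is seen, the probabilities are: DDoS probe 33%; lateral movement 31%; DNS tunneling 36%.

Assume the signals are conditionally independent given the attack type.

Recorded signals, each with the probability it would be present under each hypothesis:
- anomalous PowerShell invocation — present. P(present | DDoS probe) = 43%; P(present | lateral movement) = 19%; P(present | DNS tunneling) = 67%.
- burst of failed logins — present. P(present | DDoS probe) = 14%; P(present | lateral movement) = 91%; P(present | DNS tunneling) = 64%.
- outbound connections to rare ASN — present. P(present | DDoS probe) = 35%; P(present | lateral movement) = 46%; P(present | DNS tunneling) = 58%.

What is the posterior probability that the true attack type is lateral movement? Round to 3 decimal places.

By Bayes' rule with conditional independence, the unnormalized weight for each hypothesis is prior × ∏ likelihoods:
  DDoS probe: 0.33 × 0.43 × 0.14 × 0.35 = 0.0069531
  lateral movement: 0.31 × 0.19 × 0.91 × 0.46 = 0.024656
  DNS tunneling: 0.36 × 0.67 × 0.64 × 0.58 = 0.089533
The unnormalized weights sum to 0.12114.
P(lateral movement | evidence) = 0.024656 / 0.12114 ≈ 0.204.

0.204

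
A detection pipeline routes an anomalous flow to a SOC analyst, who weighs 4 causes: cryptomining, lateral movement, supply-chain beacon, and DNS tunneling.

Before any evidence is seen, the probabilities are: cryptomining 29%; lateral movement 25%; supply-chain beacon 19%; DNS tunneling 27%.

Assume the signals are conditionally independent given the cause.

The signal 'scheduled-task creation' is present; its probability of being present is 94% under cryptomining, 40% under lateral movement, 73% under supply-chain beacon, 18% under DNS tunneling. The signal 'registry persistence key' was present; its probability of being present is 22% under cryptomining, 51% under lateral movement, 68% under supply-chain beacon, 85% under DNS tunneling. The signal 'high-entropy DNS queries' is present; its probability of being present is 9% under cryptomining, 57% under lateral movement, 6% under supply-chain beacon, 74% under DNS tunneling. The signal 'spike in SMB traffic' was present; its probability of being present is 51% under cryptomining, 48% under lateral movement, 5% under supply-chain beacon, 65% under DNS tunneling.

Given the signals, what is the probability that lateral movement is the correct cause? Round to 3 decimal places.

0.379

Multiply each prior by the joint likelihood of the signal pattern:
  cryptomining: 0.29 × 0.94 × 0.22 × 0.09 × 0.51 = 0.0027527
  lateral movement: 0.25 × 0.40 × 0.51 × 0.57 × 0.48 = 0.013954
  supply-chain beacon: 0.19 × 0.73 × 0.68 × 0.06 × 0.05 = 0.00028295
  DNS tunneling: 0.27 × 0.18 × 0.85 × 0.74 × 0.65 = 0.01987
Normalizing constant Z = 0.0027527 + 0.013954 + 0.00028295 + 0.01987 = 0.036859.
P(lateral movement | evidence) = 0.013954 / 0.036859 ≈ 0.379.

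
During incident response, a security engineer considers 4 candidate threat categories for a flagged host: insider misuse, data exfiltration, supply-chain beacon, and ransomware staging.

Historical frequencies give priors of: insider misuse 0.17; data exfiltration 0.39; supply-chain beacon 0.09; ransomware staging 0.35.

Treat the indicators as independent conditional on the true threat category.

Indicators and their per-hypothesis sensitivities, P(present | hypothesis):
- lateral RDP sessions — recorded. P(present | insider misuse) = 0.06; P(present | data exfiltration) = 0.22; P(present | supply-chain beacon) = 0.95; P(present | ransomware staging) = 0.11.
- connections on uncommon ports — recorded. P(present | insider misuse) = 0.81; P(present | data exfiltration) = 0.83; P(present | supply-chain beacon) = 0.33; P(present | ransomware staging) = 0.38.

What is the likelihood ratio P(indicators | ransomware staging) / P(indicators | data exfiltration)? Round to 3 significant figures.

Take the product of per-indicator likelihoods under each hypothesis, then divide.
  ransomware staging: 0.11 × 0.38 = 0.0418
  data exfiltration: 0.22 × 0.83 = 0.1826
Bayes factor = 0.0418 / 0.1826 ≈ 0.229

0.229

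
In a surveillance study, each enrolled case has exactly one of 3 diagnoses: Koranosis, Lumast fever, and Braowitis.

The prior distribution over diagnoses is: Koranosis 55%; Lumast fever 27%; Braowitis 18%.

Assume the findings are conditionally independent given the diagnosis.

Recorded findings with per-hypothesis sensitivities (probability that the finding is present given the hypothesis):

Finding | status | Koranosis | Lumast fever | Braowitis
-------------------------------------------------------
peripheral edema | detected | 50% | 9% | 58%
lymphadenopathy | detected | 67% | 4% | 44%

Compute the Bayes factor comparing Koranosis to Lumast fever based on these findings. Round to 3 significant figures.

93.1

Joint likelihood of the evidence pattern under each hypothesis:
  Koranosis: 0.50 × 0.67 = 0.335
  Lumast fever: 0.09 × 0.04 = 0.0036
Bayes factor = 0.335 / 0.0036 ≈ 93.1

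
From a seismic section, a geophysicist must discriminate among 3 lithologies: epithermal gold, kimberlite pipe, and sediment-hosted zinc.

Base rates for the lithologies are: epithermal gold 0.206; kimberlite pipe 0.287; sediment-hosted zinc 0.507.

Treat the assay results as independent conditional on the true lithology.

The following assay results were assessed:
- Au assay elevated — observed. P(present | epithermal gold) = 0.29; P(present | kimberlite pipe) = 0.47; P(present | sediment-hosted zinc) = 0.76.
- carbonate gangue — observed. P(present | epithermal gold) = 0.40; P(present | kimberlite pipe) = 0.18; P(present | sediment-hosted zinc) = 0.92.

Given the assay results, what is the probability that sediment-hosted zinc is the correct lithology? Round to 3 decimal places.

Multiply each prior by the joint likelihood of the assay result pattern:
  epithermal gold: 0.206 × 0.29 × 0.40 = 0.023896
  kimberlite pipe: 0.287 × 0.47 × 0.18 = 0.02428
  sediment-hosted zinc: 0.507 × 0.76 × 0.92 = 0.35449
Normalizing constant Z = 0.023896 + 0.02428 + 0.35449 = 0.40267.
P(sediment-hosted zinc | evidence) = 0.35449 / 0.40267 ≈ 0.880.

0.880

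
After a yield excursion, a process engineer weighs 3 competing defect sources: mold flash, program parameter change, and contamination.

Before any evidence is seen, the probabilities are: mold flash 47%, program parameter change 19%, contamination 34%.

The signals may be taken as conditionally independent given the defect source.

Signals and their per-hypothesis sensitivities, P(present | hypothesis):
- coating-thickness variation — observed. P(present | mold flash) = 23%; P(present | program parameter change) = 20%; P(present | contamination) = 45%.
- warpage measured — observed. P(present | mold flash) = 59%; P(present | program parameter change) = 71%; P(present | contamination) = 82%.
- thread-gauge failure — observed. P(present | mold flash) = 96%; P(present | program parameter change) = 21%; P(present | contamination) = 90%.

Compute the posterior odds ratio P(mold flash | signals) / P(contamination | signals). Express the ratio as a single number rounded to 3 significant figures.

Posterior odds equal prior odds times the likelihood ratio; only the two competing hypotheses matter.
  mold flash: 0.47 × 0.23 × 0.59 × 0.96 = 0.061228
  contamination: 0.34 × 0.45 × 0.82 × 0.90 = 0.11291
Posterior odds = 0.061228 / 0.11291 ≈ 0.542.

0.542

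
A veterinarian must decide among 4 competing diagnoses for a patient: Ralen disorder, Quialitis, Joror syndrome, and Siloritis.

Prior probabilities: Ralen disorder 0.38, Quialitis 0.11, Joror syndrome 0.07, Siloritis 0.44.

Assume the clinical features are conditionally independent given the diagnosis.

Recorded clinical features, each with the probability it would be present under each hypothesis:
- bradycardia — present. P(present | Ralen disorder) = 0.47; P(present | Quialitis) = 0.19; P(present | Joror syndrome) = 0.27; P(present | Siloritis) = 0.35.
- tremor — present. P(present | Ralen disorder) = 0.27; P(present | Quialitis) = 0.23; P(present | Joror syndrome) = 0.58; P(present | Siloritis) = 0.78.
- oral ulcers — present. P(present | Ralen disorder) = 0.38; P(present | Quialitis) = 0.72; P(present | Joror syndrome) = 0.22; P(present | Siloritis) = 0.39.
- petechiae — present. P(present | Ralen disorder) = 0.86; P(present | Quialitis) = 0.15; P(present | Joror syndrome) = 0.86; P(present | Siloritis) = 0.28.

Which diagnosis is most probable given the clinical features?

Multiply each prior by the joint likelihood of the clinical feature pattern:
  Ralen disorder: 0.38 × 0.47 × 0.27 × 0.38 × 0.86 = 0.015759
  Quialitis: 0.11 × 0.19 × 0.23 × 0.72 × 0.15 = 0.00051916
  Joror syndrome: 0.07 × 0.27 × 0.58 × 0.22 × 0.86 = 0.002074
  Siloritis: 0.44 × 0.35 × 0.78 × 0.39 × 0.28 = 0.013117
The unnormalized weights sum to 0.031469.
P(Ralen disorder | evidence) ≈ 0.015759 / 0.031469 ≈ 0.501
P(Quialitis | evidence) ≈ 0.00051916 / 0.031469 ≈ 0.016
P(Joror syndrome | evidence) ≈ 0.002074 / 0.031469 ≈ 0.066
P(Siloritis | evidence) ≈ 0.013117 / 0.031469 ≈ 0.417
The largest is 0.501, so Ralen disorder is most probable.

Ralen disorder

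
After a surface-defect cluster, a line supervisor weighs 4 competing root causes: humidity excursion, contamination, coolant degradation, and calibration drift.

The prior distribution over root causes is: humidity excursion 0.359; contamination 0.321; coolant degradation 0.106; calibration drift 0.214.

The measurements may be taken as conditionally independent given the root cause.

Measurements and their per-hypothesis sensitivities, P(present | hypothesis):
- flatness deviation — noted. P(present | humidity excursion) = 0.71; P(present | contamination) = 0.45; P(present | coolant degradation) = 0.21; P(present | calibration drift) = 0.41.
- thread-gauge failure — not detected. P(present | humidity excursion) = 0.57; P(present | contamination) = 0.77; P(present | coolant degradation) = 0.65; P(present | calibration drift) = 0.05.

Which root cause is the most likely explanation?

humidity excursion

For each hypothesis, the unnormalized posterior weight is prior × product of the measurement likelihoods (using 1 − P(present | H) for each absent measurement):
  humidity excursion: 0.359 × 0.71 × (1 − 0.57) = 0.1096
  contamination: 0.321 × 0.45 × (1 − 0.77) = 0.033223
  coolant degradation: 0.106 × 0.21 × (1 − 0.65) = 0.007791
  calibration drift: 0.214 × 0.41 × (1 − 0.05) = 0.083353
Marginal likelihood of the evidence = 0.23397.
P(humidity excursion | evidence) ≈ 0.1096 / 0.23397 ≈ 0.468
P(contamination | evidence) ≈ 0.033223 / 0.23397 ≈ 0.142
P(coolant degradation | evidence) ≈ 0.007791 / 0.23397 ≈ 0.033
P(calibration drift | evidence) ≈ 0.083353 / 0.23397 ≈ 0.356
The largest is 0.468, so humidity excursion is most probable.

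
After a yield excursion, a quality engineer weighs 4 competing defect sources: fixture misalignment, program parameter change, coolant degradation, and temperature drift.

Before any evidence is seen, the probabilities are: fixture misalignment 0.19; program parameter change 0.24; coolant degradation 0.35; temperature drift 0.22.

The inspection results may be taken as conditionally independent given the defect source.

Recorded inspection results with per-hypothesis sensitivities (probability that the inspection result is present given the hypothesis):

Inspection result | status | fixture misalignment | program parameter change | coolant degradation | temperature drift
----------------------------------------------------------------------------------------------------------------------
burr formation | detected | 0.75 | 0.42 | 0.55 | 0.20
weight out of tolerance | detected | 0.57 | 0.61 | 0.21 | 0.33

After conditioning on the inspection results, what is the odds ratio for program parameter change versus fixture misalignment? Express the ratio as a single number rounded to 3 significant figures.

The normalizing constant cancels in an odds ratio, so compute prior × likelihood for the two hypotheses only:
  program parameter change: 0.24 × 0.42 × 0.61 = 0.061488
  fixture misalignment: 0.19 × 0.75 × 0.57 = 0.081225
Posterior odds = 0.061488 / 0.081225 ≈ 0.757.

0.757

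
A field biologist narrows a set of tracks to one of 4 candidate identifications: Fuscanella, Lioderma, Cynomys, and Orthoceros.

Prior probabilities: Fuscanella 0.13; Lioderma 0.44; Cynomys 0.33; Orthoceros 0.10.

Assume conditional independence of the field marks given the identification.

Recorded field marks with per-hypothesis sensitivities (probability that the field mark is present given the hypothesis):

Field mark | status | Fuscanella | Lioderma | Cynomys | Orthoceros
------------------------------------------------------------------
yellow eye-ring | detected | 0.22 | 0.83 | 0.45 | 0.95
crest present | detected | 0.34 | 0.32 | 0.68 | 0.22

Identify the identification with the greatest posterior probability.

Lioderma

For each hypothesis, the unnormalized posterior weight is prior × product of the field mark likelihoods:
  Fuscanella: 0.13 × 0.22 × 0.34 = 0.009724
  Lioderma: 0.44 × 0.83 × 0.32 = 0.11686
  Cynomys: 0.33 × 0.45 × 0.68 = 0.10098
  Orthoceros: 0.10 × 0.95 × 0.22 = 0.0209
The unnormalized weights sum to 0.24847.
P(Fuscanella | evidence) ≈ 0.009724 / 0.24847 ≈ 0.039
P(Lioderma | evidence) ≈ 0.11686 / 0.24847 ≈ 0.470
P(Cynomys | evidence) ≈ 0.10098 / 0.24847 ≈ 0.406
P(Orthoceros | evidence) ≈ 0.0209 / 0.24847 ≈ 0.084
The largest is 0.470, so Lioderma is most probable.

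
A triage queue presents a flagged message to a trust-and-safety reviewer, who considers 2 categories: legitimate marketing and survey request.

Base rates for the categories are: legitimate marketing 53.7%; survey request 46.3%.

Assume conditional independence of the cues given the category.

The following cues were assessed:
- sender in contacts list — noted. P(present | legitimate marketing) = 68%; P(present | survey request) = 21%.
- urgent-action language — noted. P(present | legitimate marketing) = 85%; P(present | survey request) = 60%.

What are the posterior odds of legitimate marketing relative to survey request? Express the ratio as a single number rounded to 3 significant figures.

5.32

The normalizing constant cancels in an odds ratio, so compute prior × likelihood for the two hypotheses only:
  legitimate marketing: 0.537 × 0.68 × 0.85 = 0.31039
  survey request: 0.463 × 0.21 × 0.60 = 0.058338
Posterior odds = 0.31039 / 0.058338 ≈ 5.32.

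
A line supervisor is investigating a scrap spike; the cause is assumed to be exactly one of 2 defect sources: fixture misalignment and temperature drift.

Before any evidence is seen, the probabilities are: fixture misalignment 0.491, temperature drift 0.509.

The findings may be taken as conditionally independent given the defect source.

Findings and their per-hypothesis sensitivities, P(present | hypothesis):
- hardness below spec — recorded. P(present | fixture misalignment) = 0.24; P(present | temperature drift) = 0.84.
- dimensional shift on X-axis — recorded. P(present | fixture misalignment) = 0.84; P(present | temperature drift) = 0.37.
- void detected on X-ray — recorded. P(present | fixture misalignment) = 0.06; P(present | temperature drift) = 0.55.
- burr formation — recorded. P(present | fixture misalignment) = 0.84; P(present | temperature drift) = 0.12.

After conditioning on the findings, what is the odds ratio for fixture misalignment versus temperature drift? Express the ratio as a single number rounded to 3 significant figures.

0.478

Posterior odds equal prior odds times the likelihood ratio; only the two competing hypotheses matter.
  fixture misalignment: 0.491 × 0.24 × 0.84 × 0.06 × 0.84 = 0.0049889
  temperature drift: 0.509 × 0.84 × 0.37 × 0.55 × 0.12 = 0.010441
Posterior odds = 0.0049889 / 0.010441 ≈ 0.478.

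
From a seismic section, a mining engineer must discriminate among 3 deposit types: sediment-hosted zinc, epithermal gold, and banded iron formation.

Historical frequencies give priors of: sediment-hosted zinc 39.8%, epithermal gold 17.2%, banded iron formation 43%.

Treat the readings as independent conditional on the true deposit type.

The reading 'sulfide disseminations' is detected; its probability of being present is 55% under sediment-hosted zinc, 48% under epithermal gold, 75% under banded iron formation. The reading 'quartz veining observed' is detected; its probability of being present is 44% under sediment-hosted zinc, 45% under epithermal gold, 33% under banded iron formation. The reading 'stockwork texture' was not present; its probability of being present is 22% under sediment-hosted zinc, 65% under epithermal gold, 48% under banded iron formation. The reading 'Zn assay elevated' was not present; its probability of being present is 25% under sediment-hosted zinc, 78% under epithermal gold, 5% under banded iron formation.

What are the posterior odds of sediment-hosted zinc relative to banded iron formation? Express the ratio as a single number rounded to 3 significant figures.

1.07

Posterior odds equal prior odds times the likelihood ratio; only the two competing hypotheses matter (using 1 − P(present | H) for each absent reading).
  sediment-hosted zinc: 0.398 × 0.55 × 0.44 × (1 − 0.22) × (1 − 0.25) = 0.056345
  banded iron formation: 0.430 × 0.75 × 0.33 × (1 − 0.48) × (1 − 0.05) = 0.052574
Posterior odds = 0.056345 / 0.052574 ≈ 1.07.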